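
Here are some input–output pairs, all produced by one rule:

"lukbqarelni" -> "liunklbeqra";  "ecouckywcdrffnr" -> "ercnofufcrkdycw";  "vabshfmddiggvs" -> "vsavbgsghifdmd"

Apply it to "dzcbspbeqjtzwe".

dezwczbtsjpqbe

Each output is the input with this applied: take characters alternately from the front and the back (1st, last, 2nd, 2nd-last, ...).
On "dzcbspbeqjtzwe" that produces "dezwczbtsjpqbe".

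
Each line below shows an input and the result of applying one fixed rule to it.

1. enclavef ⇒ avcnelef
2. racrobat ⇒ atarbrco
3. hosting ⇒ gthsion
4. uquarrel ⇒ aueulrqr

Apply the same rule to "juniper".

The rule is to sort the characters into alphabetical order, then take characters alternately from the front and the back (1st, last, 2nd, 2nd-last, ...).
Starting from "juniper": after the first operation, "eijnpru"; after the second, "euirjpn".

euirjpn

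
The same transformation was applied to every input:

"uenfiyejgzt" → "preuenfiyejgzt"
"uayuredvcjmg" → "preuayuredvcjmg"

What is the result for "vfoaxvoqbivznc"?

The rule is to prepend "pre".
So "vfoaxvoqbivznc" becomes "prevfoaxvoqbivznc".

prevfoaxvoqbivznc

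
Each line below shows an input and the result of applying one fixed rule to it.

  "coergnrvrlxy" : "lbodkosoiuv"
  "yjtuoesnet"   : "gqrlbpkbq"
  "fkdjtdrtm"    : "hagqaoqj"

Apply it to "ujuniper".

grkfmbo

Each output is the input with this applied: delete the first character, then shift every letter 3 places backward in the alphabet (wrapping around).
For "ujuniper", step one produces "juniper"; step two turns that into "grkfmbo".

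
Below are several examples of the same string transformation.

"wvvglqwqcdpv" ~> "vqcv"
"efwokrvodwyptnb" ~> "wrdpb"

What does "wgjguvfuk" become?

Looking at the pairs, the operation is to keep one character in every 3, starting at position 3 (positions 3rd, 6th, 9th, ...).
For "wgjguvfuk" the result is "jvk".

jvk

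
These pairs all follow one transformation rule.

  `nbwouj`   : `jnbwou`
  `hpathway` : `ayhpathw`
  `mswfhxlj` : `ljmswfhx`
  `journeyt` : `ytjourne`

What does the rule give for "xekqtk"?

What's happening: swap the front and back halves of the string, then move the first 2 characters to the end (rotate left by 2).
Applying that to "xekqtk" gives "kxekqt".

kxekqt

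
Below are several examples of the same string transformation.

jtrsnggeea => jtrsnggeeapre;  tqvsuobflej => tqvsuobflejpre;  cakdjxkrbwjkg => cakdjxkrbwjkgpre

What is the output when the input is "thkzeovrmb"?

What's happening: append "pre".
For "thkzeovrmb" the result is "thkzeovrmbpre".

thkzeovrmbpre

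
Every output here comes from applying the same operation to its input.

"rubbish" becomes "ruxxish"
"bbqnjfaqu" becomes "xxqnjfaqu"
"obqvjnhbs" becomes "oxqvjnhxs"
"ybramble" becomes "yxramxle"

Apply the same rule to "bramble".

xramxle

In each case the input is transformed by: replace every "b" with "x".
For "bramble" the result is "xramxle".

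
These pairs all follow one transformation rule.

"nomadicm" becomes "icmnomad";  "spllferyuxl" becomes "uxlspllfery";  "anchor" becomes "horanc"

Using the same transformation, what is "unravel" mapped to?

velunra

Each output is the input with this applied: move the last 3 characters to the front (rotate right by 3).
For "unravel" the result is "velunra".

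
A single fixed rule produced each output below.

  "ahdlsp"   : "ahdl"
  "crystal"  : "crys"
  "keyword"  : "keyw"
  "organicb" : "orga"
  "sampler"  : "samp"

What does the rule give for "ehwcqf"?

In each case the input is transformed by: keep only the first 4 characters.
"ehwcqf" → "ehwc".

ehwc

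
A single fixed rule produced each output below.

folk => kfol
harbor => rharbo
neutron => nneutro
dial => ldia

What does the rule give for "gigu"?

ugig

Rule — move the last character to the front.
For "gigu" the result is "ugig".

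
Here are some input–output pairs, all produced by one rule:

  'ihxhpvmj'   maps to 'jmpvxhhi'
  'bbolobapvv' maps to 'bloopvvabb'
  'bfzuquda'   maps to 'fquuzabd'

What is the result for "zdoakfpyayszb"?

The pattern: sort the characters into alphabetical order, then move the first 3 characters to the end (rotate left by 3).
"zdoakfpyayszb" → "aabdfkopsyyzz" → "dfkopsyyzzaab".

dfkopsyyzzaab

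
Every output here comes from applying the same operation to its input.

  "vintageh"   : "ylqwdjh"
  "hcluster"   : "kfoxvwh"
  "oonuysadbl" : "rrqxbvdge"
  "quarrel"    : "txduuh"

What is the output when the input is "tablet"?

wdeoh

The rule is to shift every letter 3 places forward in the alphabet (wrapping around), then delete the last character.
Applying both steps to "tablet": "wdeohw", then "wdeoh".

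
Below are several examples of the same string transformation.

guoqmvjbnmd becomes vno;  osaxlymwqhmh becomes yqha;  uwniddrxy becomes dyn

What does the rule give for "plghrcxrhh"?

chg

The transformation: keep one character in every 3, starting at position 3 (positions 3rd, 6th, 9th, ...), then move the first character to the end.
"plghrcxrhh" → "gch" → "chg".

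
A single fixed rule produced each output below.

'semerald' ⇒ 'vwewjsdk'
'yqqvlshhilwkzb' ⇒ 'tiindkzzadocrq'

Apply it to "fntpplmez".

What's happening: swap the first and last characters, then shift every letter 8 places backward in the alphabet (wrapping around).
Applying both steps to "fntpplmez": "zntpplmef", then "rflhhdewx".
(Check on "semerald": → "demerals" → "vwewjsdk" ✓)

rflhhdewx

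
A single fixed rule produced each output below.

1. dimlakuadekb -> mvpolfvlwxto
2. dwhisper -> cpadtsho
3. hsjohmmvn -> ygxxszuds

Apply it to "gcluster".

Rule — shift every letter 11 places forward in the alphabet (wrapping around), then reverse the string.
On "gcluster": the first step gives "rnwfdepc", and the second then gives "cpedfwnr".

cpedfwnr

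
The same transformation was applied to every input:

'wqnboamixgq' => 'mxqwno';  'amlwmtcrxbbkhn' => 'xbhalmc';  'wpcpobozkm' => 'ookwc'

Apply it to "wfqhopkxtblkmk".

The transformation: keep every other character starting from the first (positions 1st, 3rd, 5th, ...), then move the last 3 characters to the front (rotate right by 3).
Applying that to "wfqhopkxtblkmk" gives "tlmwqok".

tlmwqok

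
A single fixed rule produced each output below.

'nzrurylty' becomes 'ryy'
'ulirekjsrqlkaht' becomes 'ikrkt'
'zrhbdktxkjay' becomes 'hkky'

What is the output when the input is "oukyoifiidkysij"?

kiiyj

Looking at the pairs, the operation is to keep one character in every 3, starting at position 3 (positions 3rd, 6th, 9th, ...).
Applying that to "oukyoifiidkysij" gives "kiiyj".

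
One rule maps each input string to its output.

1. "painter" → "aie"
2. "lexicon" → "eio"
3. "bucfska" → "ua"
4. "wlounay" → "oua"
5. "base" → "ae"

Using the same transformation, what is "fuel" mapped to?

What's happening: keep only the vowels.
So "fuel" becomes "ue".

ue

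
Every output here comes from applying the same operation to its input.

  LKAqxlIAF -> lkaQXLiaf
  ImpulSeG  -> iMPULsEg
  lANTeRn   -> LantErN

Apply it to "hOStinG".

Looking at the pairs, the operation is to flip the case of every letter.
On "hOStinG" that produces "HosTINg".

HosTINg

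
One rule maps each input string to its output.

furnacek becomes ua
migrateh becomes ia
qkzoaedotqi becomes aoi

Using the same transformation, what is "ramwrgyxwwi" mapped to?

ai

The rule is to keep one character in every 3, starting at position 2 (positions 2nd, 5th, 8th, ...), then keep only the vowels.
Starting from "ramwrgyxwwi": after the first operation, "arxi"; after the second, "ai".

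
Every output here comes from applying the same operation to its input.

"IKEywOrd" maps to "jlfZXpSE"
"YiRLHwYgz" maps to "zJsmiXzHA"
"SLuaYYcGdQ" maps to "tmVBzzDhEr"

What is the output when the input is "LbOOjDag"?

mCppKeBH

What's happening: flip the case of every letter, then shift every letter 1 place forward in the alphabet (wrapping around).
On "LbOOjDag": the first step gives "lBooJdAG", and the second then gives "mCppKeBH".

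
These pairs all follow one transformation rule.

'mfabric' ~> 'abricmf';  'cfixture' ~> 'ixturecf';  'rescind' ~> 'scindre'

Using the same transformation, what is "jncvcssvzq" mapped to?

cvcssvzqjn

Each output is the input with this applied: move the first 2 characters to the end (rotate left by 2).
Doing the same to "jncvcssvzq": "cvcssvzqjn".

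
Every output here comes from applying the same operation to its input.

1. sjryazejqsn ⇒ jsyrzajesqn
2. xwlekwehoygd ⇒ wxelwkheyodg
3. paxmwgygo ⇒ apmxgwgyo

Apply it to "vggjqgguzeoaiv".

gvjggqugezaovi

In each case the input is transformed by: swap each adjacent pair of characters (1↔2, 3↔4, ...).
So "vggjqgguzeoaiv" becomes "gvjggqugezaovi".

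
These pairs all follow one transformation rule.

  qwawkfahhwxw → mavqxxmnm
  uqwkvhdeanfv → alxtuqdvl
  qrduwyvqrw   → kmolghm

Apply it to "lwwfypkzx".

vofapn

Rule — delete the first 3 characters, then shift every letter 10 places backward in the alphabet (wrapping around).
Applying both steps to "lwwfypkzx": "fypkzx", then "vofapn".
(Check on "uqwkvhdeanfv": → "kvhdeanfv" → "alxtuqdvl" ✓)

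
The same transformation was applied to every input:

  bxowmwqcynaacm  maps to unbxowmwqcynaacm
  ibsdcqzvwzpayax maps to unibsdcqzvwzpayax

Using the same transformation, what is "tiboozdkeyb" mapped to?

The pattern: prepend "un".
On "tiboozdkeyb" that produces "untiboozdkeyb".

untiboozdkeyb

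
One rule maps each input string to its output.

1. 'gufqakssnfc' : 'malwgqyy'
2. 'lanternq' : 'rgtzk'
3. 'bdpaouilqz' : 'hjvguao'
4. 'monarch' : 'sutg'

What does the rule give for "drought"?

Rule — delete the last 3 characters, then shift every letter 6 places forward in the alphabet (wrapping around).
Doing the same to "drought": "jxua".
(Check on "monarch": → "mona" → "sutg" ✓)

jxua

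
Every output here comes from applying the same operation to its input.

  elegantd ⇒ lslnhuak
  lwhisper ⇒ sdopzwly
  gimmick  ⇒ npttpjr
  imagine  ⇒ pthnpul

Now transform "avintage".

Rule — shift every letter 7 places forward in the alphabet (wrapping around).
Applying that to "avintage" gives "hcpuahnl".

hcpuahnl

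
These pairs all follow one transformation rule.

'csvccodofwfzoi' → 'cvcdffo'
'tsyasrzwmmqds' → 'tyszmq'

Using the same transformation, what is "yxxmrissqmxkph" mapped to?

yxrsqxp

Rule — delete the last character, then keep every other character starting from the first (positions 1st, 3rd, 5th, ...).
Doing the same to "yxxmrissqmxkph": "yxrsqxp".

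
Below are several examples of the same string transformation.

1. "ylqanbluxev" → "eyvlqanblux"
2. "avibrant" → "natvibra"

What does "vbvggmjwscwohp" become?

hvpbvggmjwscwo

In each case the input is transformed by: swap the first and last characters, then move the last 2 characters to the front (rotate right by 2).
Applying both steps to "vbvggmjwscwohp": "pbvggmjwscwohv", then "hvpbvggmjwscwo".
(Check on "avibrant": → "tvibrana" → "natvibra" ✓)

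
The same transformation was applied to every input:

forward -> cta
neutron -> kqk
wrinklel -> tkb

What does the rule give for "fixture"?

cqb

The rule is to keep one character in every 3, starting at position 1 (positions 1st, 4th, 7th, ...), then shift every letter 3 places backward in the alphabet (wrapping around).
For "fixture", step one produces "fte"; step two turns that into "cqb".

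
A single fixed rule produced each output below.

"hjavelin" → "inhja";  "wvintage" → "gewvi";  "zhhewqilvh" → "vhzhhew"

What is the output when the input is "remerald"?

What's happening: move the last 2 characters to the front (rotate right by 2), then delete the last 3 characters.
Applying that to "remerald" gives "ldrem".

ldrem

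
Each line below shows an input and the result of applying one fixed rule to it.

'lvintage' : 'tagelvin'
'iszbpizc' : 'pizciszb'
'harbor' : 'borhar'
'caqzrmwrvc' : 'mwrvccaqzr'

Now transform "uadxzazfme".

azfmeuadxz

Rule — swap the front and back halves of the string.
Doing the same to "uadxzazfme": "azfmeuadxz".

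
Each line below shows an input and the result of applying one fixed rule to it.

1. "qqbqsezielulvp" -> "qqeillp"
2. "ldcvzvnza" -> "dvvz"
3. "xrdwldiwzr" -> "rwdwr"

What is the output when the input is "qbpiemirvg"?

bimrg

The pattern: keep every other character starting from the second (positions 2nd, 4th, 6th, ...).
For "qbpiemirvg" the result is "bimrg".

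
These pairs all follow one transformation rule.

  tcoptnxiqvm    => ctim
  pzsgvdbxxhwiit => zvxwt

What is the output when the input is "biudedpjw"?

Rule — keep one character in every 3, starting at position 2 (positions 2nd, 5th, 8th, ...).
For "biudedpjw" the result is "iej".

iej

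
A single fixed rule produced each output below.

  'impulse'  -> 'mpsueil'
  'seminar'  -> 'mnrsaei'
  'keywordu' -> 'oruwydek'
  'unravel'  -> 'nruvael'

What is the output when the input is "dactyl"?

ltyacd

The transformation: sort the characters into alphabetical order, then move the first 3 characters to the end (rotate left by 3).
Starting from "dactyl": after the first operation, "acdlty"; after the second, "ltyacd".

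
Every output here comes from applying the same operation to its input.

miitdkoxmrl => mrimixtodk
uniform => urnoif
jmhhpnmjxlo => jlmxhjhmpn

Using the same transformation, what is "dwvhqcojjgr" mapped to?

dgwjvjhoqc

The transformation: delete the last character, then take characters alternately from the front and the back (1st, last, 2nd, 2nd-last, ...).
Working it through for "dwvhqcojjgr": intermediate "dwvhqcojjg", final "dgwjvjhoqc".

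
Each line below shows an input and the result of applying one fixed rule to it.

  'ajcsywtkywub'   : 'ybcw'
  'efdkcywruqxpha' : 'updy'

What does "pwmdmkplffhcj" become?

Rule — keep one character in every 3, starting at position 3 (positions 3rd, 6th, 9th, ...), then swap the front and back halves of the string.
"pwmdmkplffhcj" → "mkfc" → "fcmk".

fcmk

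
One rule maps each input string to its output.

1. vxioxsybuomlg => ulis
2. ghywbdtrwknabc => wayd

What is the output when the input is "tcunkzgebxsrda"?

bruz

In each case the input is transformed by: keep one character in every 3, starting at position 3 (positions 3rd, 6th, 9th, ...), then move the first 2 characters to the end (rotate left by 2).
Starting from "tcunkzgebxsrda": after the first operation, "uzbr"; after the second, "bruz".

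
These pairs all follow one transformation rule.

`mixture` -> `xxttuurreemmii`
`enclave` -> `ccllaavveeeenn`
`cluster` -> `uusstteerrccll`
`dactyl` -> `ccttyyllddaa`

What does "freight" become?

The rule is to move the first 2 characters to the end (rotate left by 2), then double every character.
Starting from "freight": after the first operation, "eightfr"; after the second, "eeiigghhttffrr".
(Check on "dactyl": → "ctylda" → "ccttyyllddaa" ✓)

eeiigghhttffrr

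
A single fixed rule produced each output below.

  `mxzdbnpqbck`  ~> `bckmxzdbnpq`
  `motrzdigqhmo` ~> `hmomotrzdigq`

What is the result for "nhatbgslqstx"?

The rule is to move the last 3 characters to the front (rotate right by 3).
On "nhatbgslqstx" that produces "stxnhatbgslq".

stxnhatbgslq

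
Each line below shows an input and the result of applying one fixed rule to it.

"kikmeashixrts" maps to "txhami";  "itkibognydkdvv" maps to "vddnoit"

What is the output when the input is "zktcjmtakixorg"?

What's happening: keep every other character starting from the second (positions 2nd, 4th, 6th, ...), then reverse the string.
"zktcjmtakixorg" → "kcmaiog" → "goiamck".

goiamck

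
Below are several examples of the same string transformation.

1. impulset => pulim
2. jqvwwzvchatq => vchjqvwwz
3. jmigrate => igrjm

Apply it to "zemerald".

The rule is to delete the last 3 characters, then move the last 3 characters to the front (rotate right by 3).
"zemerald" → "zemer" → "merze".

merze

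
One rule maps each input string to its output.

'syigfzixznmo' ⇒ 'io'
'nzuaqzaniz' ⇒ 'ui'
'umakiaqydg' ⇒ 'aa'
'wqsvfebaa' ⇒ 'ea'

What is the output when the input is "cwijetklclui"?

The transformation: keep one character in every 3, starting at position 3 (positions 3rd, 6th, 9th, ...), then keep only the vowels.
Working it through for "cwijetklclui": intermediate "itci", final "ii".
(Check on "wqsvfebaa": → "sea" → "ea" ✓)

ii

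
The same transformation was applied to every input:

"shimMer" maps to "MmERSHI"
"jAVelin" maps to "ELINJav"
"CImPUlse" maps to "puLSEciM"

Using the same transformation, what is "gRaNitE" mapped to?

Each output is the input with this applied: move the first 3 characters to the end (rotate left by 3), then flip the case of every letter.
Working it through for "gRaNitE": intermediate "NitEgRa", final "nITeGrA".

nITeGrA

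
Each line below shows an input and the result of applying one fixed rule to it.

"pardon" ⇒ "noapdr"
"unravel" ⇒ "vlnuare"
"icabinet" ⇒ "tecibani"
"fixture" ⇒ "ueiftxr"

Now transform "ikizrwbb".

Each output is the input with this applied: swap each adjacent pair of characters (1↔2, 3↔4, ...), then move the last 2 characters to the front (rotate right by 2).
Working it through for "ikizrwbb": intermediate "kiziwrbb", final "bbkiziwr".

bbkiziwr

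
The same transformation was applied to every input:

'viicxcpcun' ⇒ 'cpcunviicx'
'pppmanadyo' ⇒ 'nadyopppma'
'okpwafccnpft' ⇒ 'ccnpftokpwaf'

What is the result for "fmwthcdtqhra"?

What's happening: swap the front and back halves of the string.
So "fmwthcdtqhra" becomes "dtqhrafmwthc".

dtqhrafmwthc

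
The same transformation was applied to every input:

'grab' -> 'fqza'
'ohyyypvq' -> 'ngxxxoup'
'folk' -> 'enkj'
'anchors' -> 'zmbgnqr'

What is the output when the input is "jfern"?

The pattern: shift every letter 1 place backward in the alphabet (wrapping around).
On "jfern" that produces "iedqm".

iedqm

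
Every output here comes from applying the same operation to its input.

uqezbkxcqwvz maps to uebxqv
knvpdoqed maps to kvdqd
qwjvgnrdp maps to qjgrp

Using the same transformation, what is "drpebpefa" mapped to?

The transformation: keep every other character starting from the first (positions 1st, 3rd, 5th, ...).
On "drpebpefa" that produces "dpbea".

dpbea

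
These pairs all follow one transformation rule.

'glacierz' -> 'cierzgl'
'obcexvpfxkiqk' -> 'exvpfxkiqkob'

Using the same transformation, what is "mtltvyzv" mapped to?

Looking at the pairs, the operation is to move the first 3 characters to the end (rotate left by 3), then delete the last character.
Working it through for "mtltvyzv": intermediate "tvyzvmtl", final "tvyzvmt".

tvyzvmt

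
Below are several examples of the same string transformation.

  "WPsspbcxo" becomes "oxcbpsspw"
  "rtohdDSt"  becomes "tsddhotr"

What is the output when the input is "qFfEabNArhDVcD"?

Looking at the pairs, the operation is to reverse the string, then convert every letter to lowercase.
Starting from "qFfEabNArhDVcD": after the first operation, "DcVDhrANbaEfFq"; after the second, "dcvdhranbaeffq".

dcvdhranbaeffq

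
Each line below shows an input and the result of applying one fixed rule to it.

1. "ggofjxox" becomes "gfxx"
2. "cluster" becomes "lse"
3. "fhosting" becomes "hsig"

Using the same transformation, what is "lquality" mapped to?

The transformation: keep every other character starting from the second (positions 2nd, 4th, 6th, ...).
So "lquality" becomes "qaiy".

qaiy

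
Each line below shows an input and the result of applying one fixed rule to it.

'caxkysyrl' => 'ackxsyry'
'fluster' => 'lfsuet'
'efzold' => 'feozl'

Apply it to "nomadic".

The rule is to delete the last character, then swap each adjacent pair of characters (1↔2, 3↔4, ...).
On "nomadic": the first step gives "nomadi", and the second then gives "onamid".

onamid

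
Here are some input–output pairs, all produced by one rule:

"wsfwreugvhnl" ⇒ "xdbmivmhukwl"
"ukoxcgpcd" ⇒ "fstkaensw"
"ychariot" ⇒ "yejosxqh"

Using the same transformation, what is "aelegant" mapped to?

The transformation: move the last 3 characters to the front (rotate right by 3), then shift every letter 10 places backward in the alphabet (wrapping around).
Applying that to "aelegant" gives "qdjqubuw".

qdjqubuw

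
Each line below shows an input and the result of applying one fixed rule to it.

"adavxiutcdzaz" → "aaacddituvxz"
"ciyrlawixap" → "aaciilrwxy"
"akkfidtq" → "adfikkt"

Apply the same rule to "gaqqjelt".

aegjlqq

The transformation: delete the last character, then sort the characters into alphabetical order.
Working it through for "gaqqjelt": intermediate "gaqqjel", final "aegjlqq".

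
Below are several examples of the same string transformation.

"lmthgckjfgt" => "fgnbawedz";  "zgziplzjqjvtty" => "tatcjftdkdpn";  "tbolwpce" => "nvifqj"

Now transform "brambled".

What's happening: shift every letter 6 places backward in the alphabet (wrapping around), then delete the last 2 characters.
For "brambled" the result is "vlugvf".

vlugvf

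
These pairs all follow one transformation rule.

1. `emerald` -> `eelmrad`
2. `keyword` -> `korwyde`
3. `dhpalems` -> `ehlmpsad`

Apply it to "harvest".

hrstvae

In each case the input is transformed by: sort the characters into alphabetical order, then move the first 2 characters to the end (rotate left by 2).
Working it through for "harvest": intermediate "aehrstv", final "hrstvae".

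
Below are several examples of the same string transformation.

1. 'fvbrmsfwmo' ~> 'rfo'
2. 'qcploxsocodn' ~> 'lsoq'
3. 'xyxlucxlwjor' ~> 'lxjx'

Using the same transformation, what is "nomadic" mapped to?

Each output is the input with this applied: move the first 2 characters to the end (rotate left by 2), then keep one character in every 3, starting at position 2 (positions 2nd, 5th, 8th, ...).
"nomadic" → "madicno" → "ac".

ac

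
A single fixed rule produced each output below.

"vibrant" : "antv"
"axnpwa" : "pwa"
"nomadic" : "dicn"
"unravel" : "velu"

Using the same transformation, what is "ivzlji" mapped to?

What's happening: move the last 3 characters to the front (rotate right by 3), then delete the last 3 characters.
Starting from "ivzlji": after the first operation, "ljiivz"; after the second, "lji".

lji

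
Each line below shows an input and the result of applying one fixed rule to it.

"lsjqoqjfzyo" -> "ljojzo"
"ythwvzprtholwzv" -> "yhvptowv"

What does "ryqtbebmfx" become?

rqbbf

The rule is to keep every other character starting from the first (positions 1st, 3rd, 5th, ...).
For "ryqtbebmfx" the result is "rqbbf".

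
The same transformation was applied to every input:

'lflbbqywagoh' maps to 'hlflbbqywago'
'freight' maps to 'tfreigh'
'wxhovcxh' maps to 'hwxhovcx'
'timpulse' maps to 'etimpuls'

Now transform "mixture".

emixtur

What's happening: move the last character to the front.
So "mixture" becomes "emixtur".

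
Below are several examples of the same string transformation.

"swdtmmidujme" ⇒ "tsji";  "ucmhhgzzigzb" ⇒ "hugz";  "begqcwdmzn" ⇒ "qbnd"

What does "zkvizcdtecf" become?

Rule — keep one character in every 3, starting at position 1 (positions 1st, 4th, 7th, ...), then swap each adjacent pair of characters (1↔2, 3↔4, ...).
Working it through for "zkvizcdtecf": intermediate "zidc", final "izcd".

izcd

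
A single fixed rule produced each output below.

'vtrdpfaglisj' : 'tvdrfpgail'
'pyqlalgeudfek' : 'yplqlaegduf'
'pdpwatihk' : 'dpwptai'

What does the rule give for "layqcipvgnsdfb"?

alqyicvpngds

In each case the input is transformed by: delete the last 2 characters, then swap each adjacent pair of characters (1↔2, 3↔4, ...).
So "layqcipvgnsdfb" becomes "alqyicvpngds".
(Check on "pdpwatihk": → "pdpwati" → "dpwptai" ✓)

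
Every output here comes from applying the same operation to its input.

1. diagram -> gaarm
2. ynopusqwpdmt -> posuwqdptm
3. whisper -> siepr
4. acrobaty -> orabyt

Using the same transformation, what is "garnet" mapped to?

What's happening: swap each adjacent pair of characters (1↔2, 3↔4, ...), then delete the first 2 characters.
On "garnet": the first step gives "agnrte", and the second then gives "nrte".

nrte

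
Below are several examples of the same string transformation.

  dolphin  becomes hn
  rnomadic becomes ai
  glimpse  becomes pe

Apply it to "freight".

gt

The pattern: keep every other character starting from the first (positions 1st, 3rd, 5th, ...), then delete the first 2 characters.
Working it through for "freight": intermediate "fegt", final "gt".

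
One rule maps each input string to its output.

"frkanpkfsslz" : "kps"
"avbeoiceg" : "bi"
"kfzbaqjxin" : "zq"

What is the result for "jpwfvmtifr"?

What's happening: delete the last 2 characters, then keep one character in every 3, starting at position 3 (positions 3rd, 6th, 9th, ...).
"jpwfvmtifr" → "jpwfvmti" → "wm".

wm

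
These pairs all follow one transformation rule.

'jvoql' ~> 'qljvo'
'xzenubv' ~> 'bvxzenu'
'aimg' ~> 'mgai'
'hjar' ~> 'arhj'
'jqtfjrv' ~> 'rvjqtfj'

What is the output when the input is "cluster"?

The pattern: move the last 2 characters to the front (rotate right by 2).
On "cluster" that produces "erclust".

erclust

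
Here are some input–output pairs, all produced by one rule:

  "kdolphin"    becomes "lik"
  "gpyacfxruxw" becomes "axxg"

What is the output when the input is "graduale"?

dlg

What's happening: keep one character in every 3, starting at position 1 (positions 1st, 4th, 7th, ...), then move the first character to the end.
On "graduale": the first step gives "gdl", and the second then gives "dlg".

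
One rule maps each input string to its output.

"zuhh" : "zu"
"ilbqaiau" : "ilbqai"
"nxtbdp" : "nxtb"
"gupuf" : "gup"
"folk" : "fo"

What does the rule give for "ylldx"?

What's happening: delete the last 2 characters.
Doing the same to "ylldx": "yll".

yll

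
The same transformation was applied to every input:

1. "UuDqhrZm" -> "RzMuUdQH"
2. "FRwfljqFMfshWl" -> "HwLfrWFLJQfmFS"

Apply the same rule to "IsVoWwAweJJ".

EjjiSvOwWaW

The transformation: move the last 3 characters to the front (rotate right by 3), then flip the case of every letter.
So "IsVoWwAweJJ" becomes "EjjiSvOwWaW".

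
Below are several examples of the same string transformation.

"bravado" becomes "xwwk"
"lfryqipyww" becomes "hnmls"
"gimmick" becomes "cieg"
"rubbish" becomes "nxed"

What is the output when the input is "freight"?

Each output is the input with this applied: shift every letter 4 places backward in the alphabet (wrapping around), then keep every other character starting from the first (positions 1st, 3rd, 5th, ...).
On "freight": the first step gives "bnaecdp", and the second then gives "bacp".
(Check on "lfryqipyww": → "hbnumeluss" → "hnmls" ✓)

bacp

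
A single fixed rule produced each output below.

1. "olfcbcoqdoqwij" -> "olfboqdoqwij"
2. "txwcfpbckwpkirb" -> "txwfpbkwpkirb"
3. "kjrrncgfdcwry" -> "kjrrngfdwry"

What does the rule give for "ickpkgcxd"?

What's happening: remove every "c".
For "ickpkgcxd" the result is "ikpkgxd".

ikpkgxd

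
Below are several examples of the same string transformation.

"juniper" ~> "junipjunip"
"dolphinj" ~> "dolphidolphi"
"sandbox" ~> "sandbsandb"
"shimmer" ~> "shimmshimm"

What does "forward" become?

forwaforwa

The pattern: delete the last 2 characters, then write the whole string twice.
For "forward", step one produces "forwa"; step two turns that into "forwaforwa".
(Check on "sandbox": → "sandb" → "sandbsandb" ✓)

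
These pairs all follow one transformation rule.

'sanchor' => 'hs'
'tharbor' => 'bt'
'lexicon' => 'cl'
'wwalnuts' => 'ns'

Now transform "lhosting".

tg

The transformation: move the first 2 characters to the end (rotate left by 2), then keep one character in every 3, starting at position 3 (positions 3rd, 6th, 9th, ...).
Working it through for "lhosting": intermediate "ostinglh", final "tg".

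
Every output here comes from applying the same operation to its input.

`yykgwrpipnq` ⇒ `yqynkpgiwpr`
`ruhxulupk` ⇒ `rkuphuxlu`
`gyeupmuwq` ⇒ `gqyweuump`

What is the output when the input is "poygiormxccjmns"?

The transformation: take characters alternately from the front and the back (1st, last, 2nd, 2nd-last, ...).
On "poygiormxccjmns" that produces "psonymgjicocrxm".

psonymgjicocrxm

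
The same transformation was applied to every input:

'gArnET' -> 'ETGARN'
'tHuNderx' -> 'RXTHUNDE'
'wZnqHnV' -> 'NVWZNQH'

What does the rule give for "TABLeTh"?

The transformation: move the last 2 characters to the front (rotate right by 2), then convert every letter to uppercase.
Doing the same to "TABLeTh": "THTABLE".

THTABLE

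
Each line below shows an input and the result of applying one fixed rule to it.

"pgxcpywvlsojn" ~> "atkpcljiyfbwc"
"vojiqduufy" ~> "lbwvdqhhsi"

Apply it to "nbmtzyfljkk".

xozgmlsywxa

Looking at the pairs, the operation is to swap the first and last characters, then shift every letter 13 places forward in the alphabet (wrapping around) — i.e. ROT13.
Starting from "nbmtzyfljkk": after the first operation, "kbmtzyfljkn"; after the second, "xozgmlsywxa".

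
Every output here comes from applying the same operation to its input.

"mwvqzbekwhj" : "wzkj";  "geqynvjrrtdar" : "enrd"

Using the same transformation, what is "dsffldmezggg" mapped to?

The transformation: keep one character in every 3, starting at position 2 (positions 2nd, 5th, 8th, ...).
For "dsffldmezggg" the result is "sleg".

sleg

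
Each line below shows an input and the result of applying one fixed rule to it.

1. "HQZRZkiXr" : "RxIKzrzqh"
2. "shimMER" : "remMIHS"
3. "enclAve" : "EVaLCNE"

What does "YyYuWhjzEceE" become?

What's happening: reverse the string, then flip the case of every letter.
On "YyYuWhjzEceE": the first step gives "EecEzjhWuYyY", and the second then gives "eECeZJHwUyYy".
(Check on "HQZRZkiXr": → "rXikZRZQH" → "RxIKzrzqh" ✓)

eECeZJHwUyYy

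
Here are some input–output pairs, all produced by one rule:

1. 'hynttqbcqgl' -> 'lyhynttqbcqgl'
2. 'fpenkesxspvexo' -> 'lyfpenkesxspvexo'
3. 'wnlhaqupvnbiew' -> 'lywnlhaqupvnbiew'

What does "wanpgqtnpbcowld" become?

lywanpgqtnpbcowld

Looking at the pairs, the operation is to prepend "ly".
Applying that to "wanpgqtnpbcowld" gives "lywanpgqtnpbcowld".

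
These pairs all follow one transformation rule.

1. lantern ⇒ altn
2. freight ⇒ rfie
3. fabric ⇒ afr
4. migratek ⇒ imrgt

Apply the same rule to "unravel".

nuar

Each output is the input with this applied: swap each adjacent pair of characters (1↔2, 3↔4, ...), then delete the last 3 characters.
On "unravel": the first step gives "nuarevl", and the second then gives "nuar".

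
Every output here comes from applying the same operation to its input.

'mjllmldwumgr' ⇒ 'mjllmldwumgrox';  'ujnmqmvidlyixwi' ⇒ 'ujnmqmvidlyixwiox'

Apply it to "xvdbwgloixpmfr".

The transformation: append "ox".
So "xvdbwgloixpmfr" becomes "xvdbwgloixpmfrox".

xvdbwgloixpmfrox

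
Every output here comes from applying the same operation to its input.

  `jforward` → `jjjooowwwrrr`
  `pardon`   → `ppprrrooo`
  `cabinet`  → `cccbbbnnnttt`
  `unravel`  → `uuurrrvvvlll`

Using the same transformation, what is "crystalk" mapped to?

What's happening: keep every other character starting from the first (positions 1st, 3rd, 5th, ...), then repeat every character 3 times.
On "crystalk" that produces "cccyyytttlll".
(Check on "pardon": → "pro" → "ppprrrooo" ✓)

cccyyytttlll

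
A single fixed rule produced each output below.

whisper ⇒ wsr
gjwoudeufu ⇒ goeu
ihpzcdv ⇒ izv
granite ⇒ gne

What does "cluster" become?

In each case the input is transformed by: keep one character in every 3, starting at position 1 (positions 1st, 4th, 7th, ...).
Doing the same to "cluster": "csr".

csr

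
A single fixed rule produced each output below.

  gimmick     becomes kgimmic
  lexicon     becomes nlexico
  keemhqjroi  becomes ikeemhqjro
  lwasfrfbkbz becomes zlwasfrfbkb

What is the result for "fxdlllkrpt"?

tfxdlllkrp

In each case the input is transformed by: move the last character to the front.
On "fxdlllkrpt" that produces "tfxdlllkrp".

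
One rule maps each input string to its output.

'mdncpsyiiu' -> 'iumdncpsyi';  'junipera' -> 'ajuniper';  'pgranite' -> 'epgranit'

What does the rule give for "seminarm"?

mseminar

What's happening: swap the front and back halves of the string, then move the first 3 characters to the end (rotate left by 3).
Starting from "seminarm": after the first operation, "narmsemi"; after the second, "mseminar".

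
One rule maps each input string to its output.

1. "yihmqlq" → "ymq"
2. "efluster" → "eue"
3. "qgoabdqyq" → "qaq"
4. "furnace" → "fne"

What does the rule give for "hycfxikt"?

hfk

Rule — keep one character in every 3, starting at position 1 (positions 1st, 4th, 7th, ...).
"hycfxikt" → "hfk".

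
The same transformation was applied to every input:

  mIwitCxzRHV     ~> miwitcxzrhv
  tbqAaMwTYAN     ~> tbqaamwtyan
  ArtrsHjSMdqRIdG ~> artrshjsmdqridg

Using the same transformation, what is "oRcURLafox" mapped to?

orcurlafox

In each case the input is transformed by: convert every letter to lowercase.
So "oRcURLafox" becomes "orcurlafox".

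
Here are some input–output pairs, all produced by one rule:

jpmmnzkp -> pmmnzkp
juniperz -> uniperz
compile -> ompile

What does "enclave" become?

nclave

The rule is to delete the first character.
For "enclave" the result is "nclave".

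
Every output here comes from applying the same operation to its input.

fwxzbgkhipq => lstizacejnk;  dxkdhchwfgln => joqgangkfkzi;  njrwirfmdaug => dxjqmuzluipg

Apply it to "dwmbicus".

fxvgzpel

The pattern: move the last 3 characters to the front (rotate right by 3), then shift every letter 3 places forward in the alphabet (wrapping around).
On "dwmbicus": the first step gives "cusdwmbi", and the second then gives "fxvgzpel".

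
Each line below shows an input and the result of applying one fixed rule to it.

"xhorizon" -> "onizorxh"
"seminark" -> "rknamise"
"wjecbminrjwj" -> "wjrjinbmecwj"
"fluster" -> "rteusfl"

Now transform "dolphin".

nhilpdo

Rule — swap each adjacent pair of characters (1↔2, 3↔4, ...), then reverse the string.
"dolphin" → "odplihn" → "nhilpdo".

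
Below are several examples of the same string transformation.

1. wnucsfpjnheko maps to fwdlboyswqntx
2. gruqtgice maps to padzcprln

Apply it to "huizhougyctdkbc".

Each output is the input with this applied: shift every letter 9 places forward in the alphabet (wrapping around).
On "huizhougyctdkbc" that produces "qdriqxdphlcmtkl".

qdriqxdphlcmtkl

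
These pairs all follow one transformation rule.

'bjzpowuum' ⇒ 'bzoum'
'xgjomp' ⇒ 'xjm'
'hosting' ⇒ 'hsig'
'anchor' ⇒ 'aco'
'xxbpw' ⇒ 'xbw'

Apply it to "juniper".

jnpr

In each case the input is transformed by: keep every other character starting from the first (positions 1st, 3rd, 5th, ...).
Doing the same to "juniper": "jnpr".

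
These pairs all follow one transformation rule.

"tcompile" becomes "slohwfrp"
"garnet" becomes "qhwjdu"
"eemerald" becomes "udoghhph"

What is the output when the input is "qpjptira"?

In each case the input is transformed by: swap the front and back halves of the string, then shift every letter 3 places forward in the alphabet (wrapping around).
Working it through for "qpjptira": intermediate "tiraqpjp", final "wludtsms".

wludtsms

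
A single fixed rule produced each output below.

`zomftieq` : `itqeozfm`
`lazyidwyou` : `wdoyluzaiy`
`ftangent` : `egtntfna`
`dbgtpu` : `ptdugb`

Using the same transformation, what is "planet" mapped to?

The pattern: swap the front and back halves of the string, then swap each adjacent pair of characters (1↔2, 3↔4, ...).
On "planet": the first step gives "netpla", and the second then gives "enptal".

enptal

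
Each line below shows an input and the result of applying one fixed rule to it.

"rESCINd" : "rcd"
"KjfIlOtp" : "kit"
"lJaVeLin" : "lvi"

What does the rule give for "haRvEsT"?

hvt

What's happening: keep one character in every 3, starting at position 1 (positions 1st, 4th, 7th, ...), then convert every letter to lowercase.
On "haRvEsT": the first step gives "hvT", and the second then gives "hvt".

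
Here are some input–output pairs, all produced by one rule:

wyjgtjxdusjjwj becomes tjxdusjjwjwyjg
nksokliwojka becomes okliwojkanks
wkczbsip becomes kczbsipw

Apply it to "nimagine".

imaginen

Looking at the pairs, the operation is to swap the front and back halves of the string, then move the last 3 characters to the front (rotate right by 3).
For "nimagine", step one produces "ginenima"; step two turns that into "imaginen".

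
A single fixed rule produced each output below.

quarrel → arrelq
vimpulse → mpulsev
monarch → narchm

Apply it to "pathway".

In each case the input is transformed by: move the first character to the end, then delete the first character.
"pathway" → "athwayp" → "thwayp".

thwayp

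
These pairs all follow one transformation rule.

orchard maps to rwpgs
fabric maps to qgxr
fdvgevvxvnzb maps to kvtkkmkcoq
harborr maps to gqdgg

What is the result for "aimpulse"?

What's happening: shift every letter 11 places backward in the alphabet (wrapping around), then delete the first 2 characters.
For "aimpulse", step one produces "pxbejaht"; step two turns that into "bejaht".

bejaht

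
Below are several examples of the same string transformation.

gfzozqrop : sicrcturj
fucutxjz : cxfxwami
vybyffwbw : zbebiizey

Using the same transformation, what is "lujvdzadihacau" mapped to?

xxmygcdglkdfdo

The pattern: shift every letter 3 places forward in the alphabet (wrapping around), then swap the first and last characters.
On "lujvdzadihacau": the first step gives "oxmygcdglkdfdx", and the second then gives "xxmygcdglkdfdo".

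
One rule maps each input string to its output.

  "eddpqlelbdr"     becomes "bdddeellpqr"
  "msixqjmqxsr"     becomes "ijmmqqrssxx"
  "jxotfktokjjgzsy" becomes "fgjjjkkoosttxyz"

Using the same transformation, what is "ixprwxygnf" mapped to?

In each case the input is transformed by: sort the characters into alphabetical order.
"ixprwxygnf" → "fginprwxxy".

fginprwxxy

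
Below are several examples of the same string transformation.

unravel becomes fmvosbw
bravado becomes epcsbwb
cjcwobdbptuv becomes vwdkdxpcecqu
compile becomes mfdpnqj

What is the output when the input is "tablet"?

Rule — move the last 2 characters to the front (rotate right by 2), then shift every letter 1 place forward in the alphabet (wrapping around).
Starting from "tablet": after the first operation, "ettabl"; after the second, "fuubcm".
(Check on "bravado": → "dobrava" → "epcsbwb" ✓)

fuubcm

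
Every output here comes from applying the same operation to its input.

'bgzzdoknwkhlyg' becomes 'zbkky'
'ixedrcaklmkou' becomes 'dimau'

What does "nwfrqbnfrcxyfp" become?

The pattern: keep one character in every 3, starting at position 1 (positions 1st, 4th, 7th, ...), then swap each adjacent pair of characters (1↔2, 3↔4, ...).
On "nwfrqbnfrcxyfp": the first step gives "nrncf", and the second then gives "rncnf".

rncnf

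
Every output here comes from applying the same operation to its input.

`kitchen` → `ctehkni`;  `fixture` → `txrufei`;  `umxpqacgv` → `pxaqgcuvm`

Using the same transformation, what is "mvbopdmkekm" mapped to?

obdpkmkemmv

The pattern: move the first 2 characters to the end (rotate left by 2), then swap each adjacent pair of characters (1↔2, 3↔4, ...).
Working it through for "mvbopdmkekm": intermediate "bopdmkekmmv", final "obdpkmkemmv".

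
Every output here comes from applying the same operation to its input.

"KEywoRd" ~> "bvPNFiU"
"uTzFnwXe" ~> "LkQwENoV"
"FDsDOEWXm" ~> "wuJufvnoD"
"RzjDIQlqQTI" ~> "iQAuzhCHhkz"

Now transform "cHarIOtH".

Looking at the pairs, the operation is to shift every letter 9 places backward in the alphabet (wrapping around), then flip the case of every letter.
Applying both steps to "cHarIOtH": "tYriZFkY", then "TyRIzfKy".

TyRIzfKy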